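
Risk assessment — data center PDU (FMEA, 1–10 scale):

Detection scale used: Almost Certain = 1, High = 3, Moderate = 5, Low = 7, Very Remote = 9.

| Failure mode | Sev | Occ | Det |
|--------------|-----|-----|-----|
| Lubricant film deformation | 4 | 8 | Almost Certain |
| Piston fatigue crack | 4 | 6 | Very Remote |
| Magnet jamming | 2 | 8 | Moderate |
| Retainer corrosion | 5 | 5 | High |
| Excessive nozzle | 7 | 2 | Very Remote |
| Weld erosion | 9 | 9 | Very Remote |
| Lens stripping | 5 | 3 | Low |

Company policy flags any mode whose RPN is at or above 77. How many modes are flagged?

5

RPN = Severity × Occurrence × Detection:
  Lubricant film deformation: 4 × 8 × 1 = 32
  Piston fatigue crack: 4 × 6 × 9 = 216
  Magnet jamming: 2 × 8 × 5 = 80
  Retainer corrosion: 5 × 5 × 3 = 75
  Excessive nozzle: 7 × 2 × 9 = 126
  Weld erosion: 9 × 9 × 9 = 729
  Lens stripping: 5 × 3 × 7 = 105
Modes with RPN ≥ 77: Piston fatigue crack (216), Magnet jamming (80), Excessive nozzle (126), Weld erosion (729), Lens stripping (105) → 5.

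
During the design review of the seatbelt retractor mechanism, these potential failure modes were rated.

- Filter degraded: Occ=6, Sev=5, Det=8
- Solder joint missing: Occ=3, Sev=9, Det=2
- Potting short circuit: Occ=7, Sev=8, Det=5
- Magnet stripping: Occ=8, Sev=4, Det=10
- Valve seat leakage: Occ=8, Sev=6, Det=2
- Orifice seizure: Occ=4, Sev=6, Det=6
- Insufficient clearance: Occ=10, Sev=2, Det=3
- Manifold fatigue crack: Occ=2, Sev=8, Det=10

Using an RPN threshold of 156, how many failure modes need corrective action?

RPN = Severity × Occurrence × Detection:
  Filter degraded: 5 × 6 × 8 = 240
  Solder joint missing: 9 × 3 × 2 = 54
  Potting short circuit: 8 × 7 × 5 = 280
  Magnet stripping: 4 × 8 × 10 = 320
  Valve seat leakage: 6 × 8 × 2 = 96
  Orifice seizure: 6 × 4 × 6 = 144
  Insufficient clearance: 2 × 10 × 3 = 60
  Manifold fatigue crack: 8 × 2 × 10 = 160
Modes with RPN ≥ 156: Filter degraded (240), Potting short circuit (280), Magnet stripping (320), Manifold fatigue crack (160) → 4.

4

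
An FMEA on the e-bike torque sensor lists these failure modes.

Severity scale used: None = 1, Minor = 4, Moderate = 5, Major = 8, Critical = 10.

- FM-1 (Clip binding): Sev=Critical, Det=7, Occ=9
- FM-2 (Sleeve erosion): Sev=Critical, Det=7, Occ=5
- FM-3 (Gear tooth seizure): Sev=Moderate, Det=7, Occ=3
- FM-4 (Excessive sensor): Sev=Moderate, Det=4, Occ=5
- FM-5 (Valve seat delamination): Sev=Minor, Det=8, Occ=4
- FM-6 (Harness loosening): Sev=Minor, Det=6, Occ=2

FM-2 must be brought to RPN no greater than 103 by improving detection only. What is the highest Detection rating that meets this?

2

FM-2: S=10, O=5, D=7 → current RPN = 350.
Fixed product = 50. Need 50 × D ≤ 103, so D ≤ 103/50 = 2.06.
Maximum integer Detection rating = 2 (gives RPN 100; D=3 would give 150 > 103).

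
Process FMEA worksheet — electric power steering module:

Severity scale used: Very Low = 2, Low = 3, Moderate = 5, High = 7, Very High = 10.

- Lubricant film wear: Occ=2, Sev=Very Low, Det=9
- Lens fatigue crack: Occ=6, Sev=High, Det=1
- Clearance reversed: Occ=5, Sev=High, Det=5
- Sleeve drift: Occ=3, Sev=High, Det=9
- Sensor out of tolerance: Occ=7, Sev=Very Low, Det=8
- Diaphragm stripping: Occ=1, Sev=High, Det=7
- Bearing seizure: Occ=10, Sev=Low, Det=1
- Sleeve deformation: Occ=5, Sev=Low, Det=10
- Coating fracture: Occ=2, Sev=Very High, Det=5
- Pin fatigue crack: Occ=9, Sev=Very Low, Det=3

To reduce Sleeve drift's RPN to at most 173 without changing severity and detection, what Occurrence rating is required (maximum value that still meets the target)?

Sleeve drift: S=7, O=3, D=9 → current RPN = 189.
Fixed product = 63. Need 63 × O ≤ 173, so O ≤ 173/63 = 2.75.
Maximum integer Occurrence rating = 2 (gives RPN 126; O=3 would give 189 > 173).

2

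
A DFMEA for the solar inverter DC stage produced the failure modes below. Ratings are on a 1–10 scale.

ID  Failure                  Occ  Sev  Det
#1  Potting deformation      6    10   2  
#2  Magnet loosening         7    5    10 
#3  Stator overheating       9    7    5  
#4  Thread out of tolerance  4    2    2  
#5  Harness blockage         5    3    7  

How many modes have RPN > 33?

4

RPN = Severity × Occurrence × Detection:
  #1: 10 × 6 × 2 = 120
  #2: 5 × 7 × 10 = 350
  #3: 7 × 9 × 5 = 315
  #4: 2 × 4 × 2 = 16
  #5: 3 × 5 × 7 = 105
Modes with RPN > 33: #1 (120), #2 (350), #3 (315), #5 (105) → 4.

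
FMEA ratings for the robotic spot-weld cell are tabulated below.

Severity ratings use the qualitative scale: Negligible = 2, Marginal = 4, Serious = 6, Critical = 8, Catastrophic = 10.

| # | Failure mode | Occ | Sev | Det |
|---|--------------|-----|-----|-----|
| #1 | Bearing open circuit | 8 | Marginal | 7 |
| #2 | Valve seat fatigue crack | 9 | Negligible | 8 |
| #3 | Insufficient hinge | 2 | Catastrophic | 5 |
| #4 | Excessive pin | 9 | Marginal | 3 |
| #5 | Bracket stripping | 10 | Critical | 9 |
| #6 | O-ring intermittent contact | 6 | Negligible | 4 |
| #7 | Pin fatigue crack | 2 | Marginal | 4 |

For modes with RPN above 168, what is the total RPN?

RPN = Severity × Occurrence × Detection:
  #1: 4 × 8 × 7 = 224
  #2: 2 × 9 × 8 = 144
  #3: 10 × 2 × 5 = 100
  #4: 4 × 9 × 3 = 108
  #5: 8 × 10 × 9 = 720
  #6: 2 × 6 × 4 = 48
  #7: 4 × 2 × 4 = 32
RPN > 168: #1 (224), #5 (720).
Sum: 224 + 720 = 944.

944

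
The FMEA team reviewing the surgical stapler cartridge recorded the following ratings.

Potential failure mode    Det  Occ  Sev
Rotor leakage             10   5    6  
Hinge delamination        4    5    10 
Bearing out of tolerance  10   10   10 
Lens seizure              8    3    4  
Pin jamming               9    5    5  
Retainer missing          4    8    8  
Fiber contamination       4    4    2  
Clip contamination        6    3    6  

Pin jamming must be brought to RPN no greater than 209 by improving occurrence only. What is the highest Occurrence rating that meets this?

Pin jamming: S=5, O=5, D=9 → current RPN = 225.
Fixed product = 45. Need 45 × O ≤ 209, so O ≤ 209/45 = 4.64.
Maximum integer Occurrence rating = 4 (gives RPN 180; O=5 would give 225 > 209).

4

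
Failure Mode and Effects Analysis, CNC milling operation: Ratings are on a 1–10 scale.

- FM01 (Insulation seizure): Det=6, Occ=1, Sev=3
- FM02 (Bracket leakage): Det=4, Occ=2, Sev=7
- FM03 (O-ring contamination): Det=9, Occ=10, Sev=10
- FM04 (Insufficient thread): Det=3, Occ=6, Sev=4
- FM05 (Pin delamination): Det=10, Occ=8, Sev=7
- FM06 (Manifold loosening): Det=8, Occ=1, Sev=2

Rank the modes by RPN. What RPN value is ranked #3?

72

RPN = Severity × Occurrence × Detection:
  FM01: 3 × 1 × 6 = 18
  FM02: 7 × 2 × 4 = 56
  FM03: 10 × 10 × 9 = 900
  FM04: 4 × 6 × 3 = 72
  FM05: 7 × 8 × 10 = 560
  FM06: 2 × 1 × 8 = 16
Sorted descending: 900, 560, 72, 56, 18, 16.
The third-highest RPN is 72 (FM04).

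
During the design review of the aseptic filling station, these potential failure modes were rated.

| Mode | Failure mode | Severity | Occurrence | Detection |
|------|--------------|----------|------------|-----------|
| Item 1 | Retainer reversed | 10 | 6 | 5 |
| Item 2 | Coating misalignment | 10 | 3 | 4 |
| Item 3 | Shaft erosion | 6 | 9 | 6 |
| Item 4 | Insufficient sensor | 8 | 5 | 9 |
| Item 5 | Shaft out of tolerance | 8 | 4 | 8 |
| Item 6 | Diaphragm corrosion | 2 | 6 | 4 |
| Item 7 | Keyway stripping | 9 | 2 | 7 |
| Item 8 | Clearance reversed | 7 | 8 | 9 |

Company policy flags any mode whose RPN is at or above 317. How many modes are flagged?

RPN = Severity × Occurrence × Detection:
  Item 1: 10 × 6 × 5 = 300
  Item 2: 10 × 3 × 4 = 120
  Item 3: 6 × 9 × 6 = 324
  Item 4: 8 × 5 × 9 = 360
  Item 5: 8 × 4 × 8 = 256
  Item 6: 2 × 6 × 4 = 48
  Item 7: 9 × 2 × 7 = 126
  Item 8: 7 × 8 × 9 = 504
Modes with RPN ≥ 317: Item 3 (324), Item 4 (360), Item 8 (504) → 3.

3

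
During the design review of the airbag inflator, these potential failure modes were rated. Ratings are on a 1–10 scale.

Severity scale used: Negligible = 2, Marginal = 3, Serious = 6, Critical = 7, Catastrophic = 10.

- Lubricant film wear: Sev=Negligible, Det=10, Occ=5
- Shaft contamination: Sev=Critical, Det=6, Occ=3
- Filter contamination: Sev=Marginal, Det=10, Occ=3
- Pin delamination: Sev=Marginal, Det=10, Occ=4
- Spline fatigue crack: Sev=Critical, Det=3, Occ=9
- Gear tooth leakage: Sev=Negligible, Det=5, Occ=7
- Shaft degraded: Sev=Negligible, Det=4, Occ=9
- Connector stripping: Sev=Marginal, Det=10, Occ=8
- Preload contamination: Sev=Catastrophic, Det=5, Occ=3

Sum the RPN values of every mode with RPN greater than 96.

RPN = Severity × Occurrence × Detection:
  Lubricant film wear: 2 × 5 × 10 = 100
  Shaft contamination: 7 × 3 × 6 = 126
  Filter contamination: 3 × 3 × 10 = 90
  Pin delamination: 3 × 4 × 10 = 120
  Spline fatigue crack: 7 × 9 × 3 = 189
  Gear tooth leakage: 2 × 7 × 5 = 70
  Shaft degraded: 2 × 9 × 4 = 72
  Connector stripping: 3 × 8 × 10 = 240
  Preload contamination: 10 × 3 × 5 = 150
RPN > 96: Lubricant film wear (100), Shaft contamination (126), Pin delamination (120), Spline fatigue crack (189), Connector stripping (240), Preload contamination (150).
Sum: 100 + 126 + 120 + 189 + 240 + 150 = 925.

925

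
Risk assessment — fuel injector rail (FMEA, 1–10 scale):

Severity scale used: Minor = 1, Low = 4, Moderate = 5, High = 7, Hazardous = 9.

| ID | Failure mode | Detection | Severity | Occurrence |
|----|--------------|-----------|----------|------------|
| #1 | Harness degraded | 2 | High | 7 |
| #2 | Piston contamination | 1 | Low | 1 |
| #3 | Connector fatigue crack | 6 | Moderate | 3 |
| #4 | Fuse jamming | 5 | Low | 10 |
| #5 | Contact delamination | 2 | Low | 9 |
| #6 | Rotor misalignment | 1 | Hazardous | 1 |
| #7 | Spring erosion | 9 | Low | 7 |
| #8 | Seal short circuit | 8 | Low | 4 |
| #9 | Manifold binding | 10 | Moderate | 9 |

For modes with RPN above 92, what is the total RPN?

1128

RPN = Severity × Occurrence × Detection:
  #1: 7 × 7 × 2 = 98
  #2: 4 × 1 × 1 = 4
  #3: 5 × 3 × 6 = 90
  #4: 4 × 10 × 5 = 200
  #5: 4 × 9 × 2 = 72
  #6: 9 × 1 × 1 = 9
  #7: 4 × 7 × 9 = 252
  #8: 4 × 4 × 8 = 128
  #9: 5 × 9 × 10 = 450
RPN > 92: #1 (98), #4 (200), #7 (252), #8 (128), #9 (450).
Sum: 98 + 200 + 252 + 128 + 450 = 1128.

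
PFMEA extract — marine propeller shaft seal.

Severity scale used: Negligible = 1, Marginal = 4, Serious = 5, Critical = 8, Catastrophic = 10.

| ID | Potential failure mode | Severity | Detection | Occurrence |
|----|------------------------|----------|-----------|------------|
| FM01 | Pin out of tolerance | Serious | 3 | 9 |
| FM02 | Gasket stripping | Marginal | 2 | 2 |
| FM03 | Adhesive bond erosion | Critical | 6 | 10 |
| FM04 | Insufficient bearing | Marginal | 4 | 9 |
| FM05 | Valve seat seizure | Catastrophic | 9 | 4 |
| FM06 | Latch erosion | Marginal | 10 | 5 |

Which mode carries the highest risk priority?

FM03

RPN = Severity × Occurrence × Detection:
  FM01: 5 × 9 × 3 = 135
  FM02: 4 × 2 × 2 = 16
  FM03: 8 × 10 × 6 = 480
  FM04: 4 × 9 × 4 = 144
  FM05: 10 × 4 × 9 = 360
  FM06: 4 × 5 × 10 = 200
Highest RPN is 480 → FM03.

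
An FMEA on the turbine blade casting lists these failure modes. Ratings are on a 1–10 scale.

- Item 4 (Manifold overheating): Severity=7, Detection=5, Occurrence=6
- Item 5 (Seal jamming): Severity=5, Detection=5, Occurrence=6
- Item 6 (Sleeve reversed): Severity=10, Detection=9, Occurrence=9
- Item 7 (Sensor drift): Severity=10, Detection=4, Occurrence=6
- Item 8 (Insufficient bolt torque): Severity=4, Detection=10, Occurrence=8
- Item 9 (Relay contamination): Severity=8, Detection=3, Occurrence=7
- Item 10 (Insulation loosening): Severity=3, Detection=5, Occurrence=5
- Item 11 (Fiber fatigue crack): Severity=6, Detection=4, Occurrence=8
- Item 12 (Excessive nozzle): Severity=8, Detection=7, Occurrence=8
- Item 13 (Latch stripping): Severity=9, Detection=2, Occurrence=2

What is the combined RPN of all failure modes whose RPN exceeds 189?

RPN = Severity × Occurrence × Detection:
  Item 4: 7 × 6 × 5 = 210
  Item 5: 5 × 6 × 5 = 150
  Item 6: 10 × 9 × 9 = 810
  Item 7: 10 × 6 × 4 = 240
  Item 8: 4 × 8 × 10 = 320
  Item 9: 8 × 7 × 3 = 168
  Item 10: 3 × 5 × 5 = 75
  Item 11: 6 × 8 × 4 = 192
  Item 12: 8 × 8 × 7 = 448
  Item 13: 9 × 2 × 2 = 36
RPN > 189: Item 4 (210), Item 6 (810), Item 7 (240), Item 8 (320), Item 11 (192), Item 12 (448).
Sum: 210 + 810 + 240 + 320 + 192 + 448 = 2220.

2220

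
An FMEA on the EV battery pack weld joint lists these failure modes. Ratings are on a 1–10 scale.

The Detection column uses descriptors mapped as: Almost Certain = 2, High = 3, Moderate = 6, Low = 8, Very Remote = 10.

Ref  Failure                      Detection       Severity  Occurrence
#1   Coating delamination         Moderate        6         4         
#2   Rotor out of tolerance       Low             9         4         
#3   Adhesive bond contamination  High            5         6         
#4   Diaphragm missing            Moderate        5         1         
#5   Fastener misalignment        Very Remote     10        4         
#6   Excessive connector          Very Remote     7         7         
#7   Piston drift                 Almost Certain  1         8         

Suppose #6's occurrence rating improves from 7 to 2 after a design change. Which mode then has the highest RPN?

#5

RPN = Severity × Occurrence × Detection:
  #1: 6 × 4 × 6 = 144
  #2: 9 × 4 × 8 = 288
  #3: 5 × 6 × 3 = 90
  #4: 5 × 1 × 6 = 30
  #5: 10 × 4 × 10 = 400
  #6: 7 × 7 × 10 = 490
  #7: 1 × 8 × 2 = 16
After action: #6 → 7 × 2 × 10 = 140.
Revised RPNs: #5=400, #2=288, #1=144, #6=140, #3=90, #4=30, #7=16.
Highest is now #5 (400).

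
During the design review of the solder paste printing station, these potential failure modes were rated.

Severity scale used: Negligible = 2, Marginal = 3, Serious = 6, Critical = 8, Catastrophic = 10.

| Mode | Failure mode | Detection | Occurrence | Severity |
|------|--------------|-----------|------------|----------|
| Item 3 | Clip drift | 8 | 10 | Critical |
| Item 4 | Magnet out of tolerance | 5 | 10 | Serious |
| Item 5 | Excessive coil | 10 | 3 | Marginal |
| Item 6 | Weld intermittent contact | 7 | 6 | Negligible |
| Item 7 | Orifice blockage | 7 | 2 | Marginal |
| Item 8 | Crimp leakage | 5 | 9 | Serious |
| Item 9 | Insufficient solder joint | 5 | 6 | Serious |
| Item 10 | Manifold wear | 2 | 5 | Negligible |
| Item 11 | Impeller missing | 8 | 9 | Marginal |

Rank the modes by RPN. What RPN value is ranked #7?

RPN = Severity × Occurrence × Detection:
  Item 3: 8 × 10 × 8 = 640
  Item 4: 6 × 10 × 5 = 300
  Item 5: 3 × 3 × 10 = 90
  Item 6: 2 × 6 × 7 = 84
  Item 7: 3 × 2 × 7 = 42
  Item 8: 6 × 9 × 5 = 270
  Item 9: 6 × 6 × 5 = 180
  Item 10: 2 × 5 × 2 = 20
  Item 11: 3 × 9 × 8 = 216
Sorted descending: 640, 300, 270, 216, 180, 90, 84, 42, 20.
The seventh-highest RPN is 84 (Item 6).

84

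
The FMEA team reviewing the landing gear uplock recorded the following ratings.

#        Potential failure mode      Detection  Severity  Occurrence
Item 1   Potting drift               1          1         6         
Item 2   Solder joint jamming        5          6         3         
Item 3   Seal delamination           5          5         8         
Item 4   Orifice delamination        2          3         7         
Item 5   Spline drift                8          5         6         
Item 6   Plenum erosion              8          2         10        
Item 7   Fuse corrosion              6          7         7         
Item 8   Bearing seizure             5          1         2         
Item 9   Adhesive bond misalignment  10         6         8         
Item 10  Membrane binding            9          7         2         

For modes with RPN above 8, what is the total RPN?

RPN = Severity × Occurrence × Detection:
  Item 1: 1 × 6 × 1 = 6
  Item 2: 6 × 3 × 5 = 90
  Item 3: 5 × 8 × 5 = 200
  Item 4: 3 × 7 × 2 = 42
  Item 5: 5 × 6 × 8 = 240
  Item 6: 2 × 10 × 8 = 160
  Item 7: 7 × 7 × 6 = 294
  Item 8: 1 × 2 × 5 = 10
  Item 9: 6 × 8 × 10 = 480
  Item 10: 7 × 2 × 9 = 126
RPN > 8: Item 2 (90), Item 3 (200), Item 4 (42), Item 5 (240), Item 6 (160), Item 7 (294), Item 8 (10), Item 9 (480), Item 10 (126).
Sum: 90 + 200 + 42 + 240 + 160 + 294 + 10 + 480 + 126 = 1642.

1642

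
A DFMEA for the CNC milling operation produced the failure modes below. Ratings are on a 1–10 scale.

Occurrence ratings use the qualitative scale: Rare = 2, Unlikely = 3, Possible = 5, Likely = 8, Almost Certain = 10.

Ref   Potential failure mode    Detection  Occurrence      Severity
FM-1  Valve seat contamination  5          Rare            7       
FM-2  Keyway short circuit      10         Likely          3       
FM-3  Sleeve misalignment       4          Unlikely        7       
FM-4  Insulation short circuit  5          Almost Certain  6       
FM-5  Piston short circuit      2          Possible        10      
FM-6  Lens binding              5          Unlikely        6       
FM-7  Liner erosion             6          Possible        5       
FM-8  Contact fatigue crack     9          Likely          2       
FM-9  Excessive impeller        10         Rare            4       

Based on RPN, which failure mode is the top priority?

FM-4

RPN = Severity × Occurrence × Detection:
  FM-1: 7 × 2 × 5 = 70
  FM-2: 3 × 8 × 10 = 240
  FM-3: 7 × 3 × 4 = 84
  FM-4: 6 × 10 × 5 = 300
  FM-5: 10 × 5 × 2 = 100
  FM-6: 6 × 3 × 5 = 90
  FM-7: 5 × 5 × 6 = 150
  FM-8: 2 × 8 × 9 = 144
  FM-9: 4 × 2 × 10 = 80
Highest RPN is 300 → FM-4.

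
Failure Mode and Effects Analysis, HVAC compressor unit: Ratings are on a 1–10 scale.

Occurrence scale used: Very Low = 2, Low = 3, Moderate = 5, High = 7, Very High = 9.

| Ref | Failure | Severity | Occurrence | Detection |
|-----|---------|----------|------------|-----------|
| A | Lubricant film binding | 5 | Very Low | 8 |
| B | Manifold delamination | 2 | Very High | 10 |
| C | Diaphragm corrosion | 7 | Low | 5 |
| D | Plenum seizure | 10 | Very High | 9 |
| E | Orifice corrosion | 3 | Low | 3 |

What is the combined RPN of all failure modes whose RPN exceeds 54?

RPN = Severity × Occurrence × Detection:
  A: 5 × 2 × 8 = 80
  B: 2 × 9 × 10 = 180
  C: 7 × 3 × 5 = 105
  D: 10 × 9 × 9 = 810
  E: 3 × 3 × 3 = 27
RPN > 54: A (80), B (180), C (105), D (810).
Sum: 80 + 180 + 105 + 810 = 1175.

1175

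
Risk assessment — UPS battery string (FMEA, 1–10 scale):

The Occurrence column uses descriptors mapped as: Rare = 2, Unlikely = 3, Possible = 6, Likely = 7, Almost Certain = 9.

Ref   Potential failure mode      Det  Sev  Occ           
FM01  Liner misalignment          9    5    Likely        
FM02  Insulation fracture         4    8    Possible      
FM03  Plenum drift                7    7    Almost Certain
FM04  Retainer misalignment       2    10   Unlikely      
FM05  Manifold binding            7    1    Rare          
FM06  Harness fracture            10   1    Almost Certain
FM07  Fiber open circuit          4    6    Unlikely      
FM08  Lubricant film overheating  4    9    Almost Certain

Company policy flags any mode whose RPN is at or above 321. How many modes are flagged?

RPN = Severity × Occurrence × Detection:
  FM01: 5 × 7 × 9 = 315
  FM02: 8 × 6 × 4 = 192
  FM03: 7 × 9 × 7 = 441
  FM04: 10 × 3 × 2 = 60
  FM05: 1 × 2 × 7 = 14
  FM06: 1 × 9 × 10 = 90
  FM07: 6 × 3 × 4 = 72
  FM08: 9 × 9 × 4 = 324
Modes with RPN ≥ 321: FM03 (441), FM08 (324) → 2.

2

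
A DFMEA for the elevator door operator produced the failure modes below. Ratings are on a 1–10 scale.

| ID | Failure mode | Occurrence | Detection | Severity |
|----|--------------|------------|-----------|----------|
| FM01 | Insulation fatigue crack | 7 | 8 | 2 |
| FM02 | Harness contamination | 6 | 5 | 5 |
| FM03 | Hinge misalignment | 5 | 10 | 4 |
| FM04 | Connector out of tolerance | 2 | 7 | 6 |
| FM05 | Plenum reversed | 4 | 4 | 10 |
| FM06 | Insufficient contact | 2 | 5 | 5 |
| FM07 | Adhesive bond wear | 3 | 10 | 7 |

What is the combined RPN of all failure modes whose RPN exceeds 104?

RPN = Severity × Occurrence × Detection:
  FM01: 2 × 7 × 8 = 112
  FM02: 5 × 6 × 5 = 150
  FM03: 4 × 5 × 10 = 200
  FM04: 6 × 2 × 7 = 84
  FM05: 10 × 4 × 4 = 160
  FM06: 5 × 2 × 5 = 50
  FM07: 7 × 3 × 10 = 210
RPN > 104: FM01 (112), FM02 (150), FM03 (200), FM05 (160), FM07 (210).
Sum: 112 + 150 + 200 + 160 + 210 = 832.

832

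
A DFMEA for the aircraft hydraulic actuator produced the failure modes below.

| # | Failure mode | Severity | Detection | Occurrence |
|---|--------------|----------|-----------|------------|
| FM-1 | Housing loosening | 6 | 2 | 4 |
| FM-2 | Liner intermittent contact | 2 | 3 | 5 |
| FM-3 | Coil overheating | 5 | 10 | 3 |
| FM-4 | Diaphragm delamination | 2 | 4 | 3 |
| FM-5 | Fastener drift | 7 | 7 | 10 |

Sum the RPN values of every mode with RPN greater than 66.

640

RPN = Severity × Occurrence × Detection:
  FM-1: 6 × 4 × 2 = 48
  FM-2: 2 × 5 × 3 = 30
  FM-3: 5 × 3 × 10 = 150
  FM-4: 2 × 3 × 4 = 24
  FM-5: 7 × 10 × 7 = 490
RPN > 66: FM-3 (150), FM-5 (490).
Sum: 150 + 490 = 640.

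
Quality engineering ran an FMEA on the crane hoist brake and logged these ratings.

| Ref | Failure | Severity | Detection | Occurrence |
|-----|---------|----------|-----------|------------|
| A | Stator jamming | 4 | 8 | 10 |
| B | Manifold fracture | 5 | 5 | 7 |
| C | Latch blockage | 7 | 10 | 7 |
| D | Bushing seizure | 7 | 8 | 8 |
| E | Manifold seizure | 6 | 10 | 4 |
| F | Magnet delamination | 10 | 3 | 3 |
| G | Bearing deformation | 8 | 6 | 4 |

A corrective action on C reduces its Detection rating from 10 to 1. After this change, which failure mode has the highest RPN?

RPN = Severity × Occurrence × Detection:
  A: 4 × 10 × 8 = 320
  B: 5 × 7 × 5 = 175
  C: 7 × 7 × 10 = 490
  D: 7 × 8 × 8 = 448
  E: 6 × 4 × 10 = 240
  F: 10 × 3 × 3 = 90
  G: 8 × 4 × 6 = 192
After action: C → 7 × 7 × 1 = 49.
Revised RPNs: D=448, A=320, E=240, G=192, B=175, F=90, C=49.
Highest is now D (448).

D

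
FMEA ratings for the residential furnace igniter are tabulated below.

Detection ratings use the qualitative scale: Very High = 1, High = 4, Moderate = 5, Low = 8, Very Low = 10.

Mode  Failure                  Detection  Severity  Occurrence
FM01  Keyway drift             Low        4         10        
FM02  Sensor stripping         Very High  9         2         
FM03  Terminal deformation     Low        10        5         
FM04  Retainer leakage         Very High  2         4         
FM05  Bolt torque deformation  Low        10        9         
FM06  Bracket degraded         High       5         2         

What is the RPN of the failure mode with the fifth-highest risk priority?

18

RPN = Severity × Occurrence × Detection:
  FM01: 4 × 10 × 8 = 320
  FM02: 9 × 2 × 1 = 18
  FM03: 10 × 5 × 8 = 400
  FM04: 2 × 4 × 1 = 8
  FM05: 10 × 9 × 8 = 720
  FM06: 5 × 2 × 4 = 40
Sorted descending: 720, 400, 320, 40, 18, 8.
The fifth-highest RPN is 18 (FM02).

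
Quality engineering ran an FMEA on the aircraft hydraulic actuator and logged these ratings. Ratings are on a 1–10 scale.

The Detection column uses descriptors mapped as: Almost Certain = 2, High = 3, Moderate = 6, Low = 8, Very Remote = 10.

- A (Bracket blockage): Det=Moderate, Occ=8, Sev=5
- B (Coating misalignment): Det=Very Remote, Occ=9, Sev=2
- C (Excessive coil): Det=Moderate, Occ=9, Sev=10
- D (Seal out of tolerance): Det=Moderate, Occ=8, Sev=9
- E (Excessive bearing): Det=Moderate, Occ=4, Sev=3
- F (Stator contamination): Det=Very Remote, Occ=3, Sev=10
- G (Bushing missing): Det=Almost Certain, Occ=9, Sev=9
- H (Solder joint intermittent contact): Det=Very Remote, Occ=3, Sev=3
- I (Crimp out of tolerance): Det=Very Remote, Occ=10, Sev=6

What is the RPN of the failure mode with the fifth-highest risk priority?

RPN = Severity × Occurrence × Detection:
  A: 5 × 8 × 6 = 240
  B: 2 × 9 × 10 = 180
  C: 10 × 9 × 6 = 540
  D: 9 × 8 × 6 = 432
  E: 3 × 4 × 6 = 72
  F: 10 × 3 × 10 = 300
  G: 9 × 9 × 2 = 162
  H: 3 × 3 × 10 = 90
  I: 6 × 10 × 10 = 600
Sorted descending: 600, 540, 432, 300, 240, 180, 162, 90, 72.
The fifth-highest RPN is 240 (A).

240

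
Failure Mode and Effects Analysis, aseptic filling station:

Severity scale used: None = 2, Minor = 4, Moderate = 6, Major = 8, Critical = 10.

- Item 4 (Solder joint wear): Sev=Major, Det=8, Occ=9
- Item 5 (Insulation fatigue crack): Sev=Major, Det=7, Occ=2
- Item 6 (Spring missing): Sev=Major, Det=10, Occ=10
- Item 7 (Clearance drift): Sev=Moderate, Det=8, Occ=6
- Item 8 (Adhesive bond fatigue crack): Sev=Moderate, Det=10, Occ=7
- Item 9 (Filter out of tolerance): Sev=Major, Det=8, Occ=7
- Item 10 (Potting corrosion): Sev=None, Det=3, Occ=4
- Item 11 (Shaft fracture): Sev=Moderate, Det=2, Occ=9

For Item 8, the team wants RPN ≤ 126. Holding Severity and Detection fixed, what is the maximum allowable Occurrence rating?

Item 8: S=6, O=7, D=10 → current RPN = 420.
Fixed product = 60. Need 60 × O ≤ 126, so O ≤ 126/60 = 2.10.
Maximum integer Occurrence rating = 2 (gives RPN 120; O=3 would give 180 > 126).

2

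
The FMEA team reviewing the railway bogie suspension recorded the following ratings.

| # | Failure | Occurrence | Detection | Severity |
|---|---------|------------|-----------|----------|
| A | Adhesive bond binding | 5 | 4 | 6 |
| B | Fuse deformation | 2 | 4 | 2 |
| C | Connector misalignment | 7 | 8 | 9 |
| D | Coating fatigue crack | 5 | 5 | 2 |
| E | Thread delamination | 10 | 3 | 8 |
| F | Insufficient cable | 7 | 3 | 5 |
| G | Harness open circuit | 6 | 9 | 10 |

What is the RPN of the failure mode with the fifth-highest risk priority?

RPN = Severity × Occurrence × Detection:
  A: 6 × 5 × 4 = 120
  B: 2 × 2 × 4 = 16
  C: 9 × 7 × 8 = 504
  D: 2 × 5 × 5 = 50
  E: 8 × 10 × 3 = 240
  F: 5 × 7 × 3 = 105
  G: 10 × 6 × 9 = 540
Sorted descending: 540, 504, 240, 120, 105, 50, 16.
The fifth-highest RPN is 105 (F).

105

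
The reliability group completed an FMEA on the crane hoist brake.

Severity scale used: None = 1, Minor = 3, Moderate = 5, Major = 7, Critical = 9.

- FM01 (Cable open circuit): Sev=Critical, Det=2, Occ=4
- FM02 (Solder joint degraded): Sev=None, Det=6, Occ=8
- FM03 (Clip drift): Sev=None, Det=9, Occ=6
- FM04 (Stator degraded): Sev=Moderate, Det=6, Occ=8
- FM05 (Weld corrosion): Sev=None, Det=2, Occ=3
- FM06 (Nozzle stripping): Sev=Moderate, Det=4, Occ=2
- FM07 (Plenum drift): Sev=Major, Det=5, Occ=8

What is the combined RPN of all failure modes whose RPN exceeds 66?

RPN = Severity × Occurrence × Detection:
  FM01: 9 × 4 × 2 = 72
  FM02: 1 × 8 × 6 = 48
  FM03: 1 × 6 × 9 = 54
  FM04: 5 × 8 × 6 = 240
  FM05: 1 × 3 × 2 = 6
  FM06: 5 × 2 × 4 = 40
  FM07: 7 × 8 × 5 = 280
RPN > 66: FM01 (72), FM04 (240), FM07 (280).
Sum: 72 + 240 + 280 = 592.

592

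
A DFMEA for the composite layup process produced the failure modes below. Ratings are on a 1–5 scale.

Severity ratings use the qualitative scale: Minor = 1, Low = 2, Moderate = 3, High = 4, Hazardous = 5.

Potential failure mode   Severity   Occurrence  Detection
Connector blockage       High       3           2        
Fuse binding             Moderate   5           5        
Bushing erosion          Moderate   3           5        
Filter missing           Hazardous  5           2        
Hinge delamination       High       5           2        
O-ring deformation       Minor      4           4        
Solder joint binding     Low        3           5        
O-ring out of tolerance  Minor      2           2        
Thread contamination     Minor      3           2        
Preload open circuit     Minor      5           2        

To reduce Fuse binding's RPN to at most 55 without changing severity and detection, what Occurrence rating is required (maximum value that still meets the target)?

Fuse binding: S=3, O=5, D=5 → current RPN = 75.
Fixed product = 15. Need 15 × O ≤ 55, so O ≤ 55/15 = 3.67.
Maximum integer Occurrence rating = 3 (gives RPN 45; O=4 would give 60 > 55).

3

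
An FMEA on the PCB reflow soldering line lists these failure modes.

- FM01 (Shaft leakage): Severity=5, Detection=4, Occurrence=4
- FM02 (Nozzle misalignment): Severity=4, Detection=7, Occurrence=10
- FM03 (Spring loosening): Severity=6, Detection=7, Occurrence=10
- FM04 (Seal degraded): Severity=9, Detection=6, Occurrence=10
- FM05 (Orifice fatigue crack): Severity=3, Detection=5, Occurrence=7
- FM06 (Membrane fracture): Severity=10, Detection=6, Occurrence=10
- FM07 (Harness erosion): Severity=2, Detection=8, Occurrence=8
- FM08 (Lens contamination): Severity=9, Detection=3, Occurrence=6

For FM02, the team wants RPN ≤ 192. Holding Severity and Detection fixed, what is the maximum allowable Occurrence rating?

FM02: S=4, O=10, D=7 → current RPN = 280.
Fixed product = 28. Need 28 × O ≤ 192, so O ≤ 192/28 = 6.86.
Maximum integer Occurrence rating = 6 (gives RPN 168; O=7 would give 196 > 192).

6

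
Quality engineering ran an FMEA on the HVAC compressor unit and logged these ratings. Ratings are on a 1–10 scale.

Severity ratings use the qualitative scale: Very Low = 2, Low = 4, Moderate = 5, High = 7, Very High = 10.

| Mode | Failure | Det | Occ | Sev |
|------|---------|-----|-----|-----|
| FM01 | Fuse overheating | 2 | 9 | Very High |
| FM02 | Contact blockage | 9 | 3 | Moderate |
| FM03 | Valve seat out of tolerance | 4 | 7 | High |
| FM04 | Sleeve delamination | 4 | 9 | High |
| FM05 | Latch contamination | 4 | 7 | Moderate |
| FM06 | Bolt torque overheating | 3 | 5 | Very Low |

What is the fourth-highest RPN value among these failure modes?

RPN = Severity × Occurrence × Detection:
  FM01: 10 × 9 × 2 = 180
  FM02: 5 × 3 × 9 = 135
  FM03: 7 × 7 × 4 = 196
  FM04: 7 × 9 × 4 = 252
  FM05: 5 × 7 × 4 = 140
  FM06: 2 × 5 × 3 = 30
Sorted descending: 252, 196, 180, 140, 135, 30.
The fourth-highest RPN is 140 (FM05).

140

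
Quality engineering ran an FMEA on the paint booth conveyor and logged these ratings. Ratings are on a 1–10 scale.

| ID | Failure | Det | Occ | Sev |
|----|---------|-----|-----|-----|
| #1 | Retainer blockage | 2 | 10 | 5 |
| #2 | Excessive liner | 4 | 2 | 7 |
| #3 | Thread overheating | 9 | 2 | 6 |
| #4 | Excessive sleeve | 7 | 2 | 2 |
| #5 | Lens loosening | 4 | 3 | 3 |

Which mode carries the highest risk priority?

RPN = Severity × Occurrence × Detection:
  #1: 5 × 10 × 2 = 100
  #2: 7 × 2 × 4 = 56
  #3: 6 × 2 × 9 = 108
  #4: 2 × 2 × 7 = 28
  #5: 3 × 3 × 4 = 36
Highest RPN is 108 → #3.

#3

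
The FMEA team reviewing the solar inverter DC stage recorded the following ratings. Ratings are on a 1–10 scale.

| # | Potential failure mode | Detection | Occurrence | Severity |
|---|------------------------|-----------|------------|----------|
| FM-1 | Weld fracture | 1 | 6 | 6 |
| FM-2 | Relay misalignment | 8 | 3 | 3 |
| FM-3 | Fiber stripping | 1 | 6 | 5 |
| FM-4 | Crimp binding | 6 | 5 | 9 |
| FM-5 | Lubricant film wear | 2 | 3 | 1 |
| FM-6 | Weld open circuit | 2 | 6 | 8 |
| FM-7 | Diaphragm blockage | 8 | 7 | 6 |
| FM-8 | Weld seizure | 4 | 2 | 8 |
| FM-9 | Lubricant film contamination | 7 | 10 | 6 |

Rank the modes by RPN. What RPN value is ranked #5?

RPN = Severity × Occurrence × Detection:
  FM-1: 6 × 6 × 1 = 36
  FM-2: 3 × 3 × 8 = 72
  FM-3: 5 × 6 × 1 = 30
  FM-4: 9 × 5 × 6 = 270
  FM-5: 1 × 3 × 2 = 6
  FM-6: 8 × 6 × 2 = 96
  FM-7: 6 × 7 × 8 = 336
  FM-8: 8 × 2 × 4 = 64
  FM-9: 6 × 10 × 7 = 420
Sorted descending: 420, 336, 270, 96, 72, 64, 36, 30, 6.
The fifth-highest RPN is 72 (FM-2).

72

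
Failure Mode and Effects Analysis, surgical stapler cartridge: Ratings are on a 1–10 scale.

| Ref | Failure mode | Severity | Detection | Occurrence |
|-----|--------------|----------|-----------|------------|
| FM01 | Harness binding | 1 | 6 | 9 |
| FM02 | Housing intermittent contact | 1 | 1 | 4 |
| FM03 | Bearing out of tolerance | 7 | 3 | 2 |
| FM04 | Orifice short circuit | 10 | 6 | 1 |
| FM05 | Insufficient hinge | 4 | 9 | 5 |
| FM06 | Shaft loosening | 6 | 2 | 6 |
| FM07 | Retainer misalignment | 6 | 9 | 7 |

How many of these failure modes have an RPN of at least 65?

RPN = Severity × Occurrence × Detection:
  FM01: 1 × 9 × 6 = 54
  FM02: 1 × 4 × 1 = 4
  FM03: 7 × 2 × 3 = 42
  FM04: 10 × 1 × 6 = 60
  FM05: 4 × 5 × 9 = 180
  FM06: 6 × 6 × 2 = 72
  FM07: 6 × 7 × 9 = 378
Modes with RPN ≥ 65: FM05 (180), FM06 (72), FM07 (378) → 3.

3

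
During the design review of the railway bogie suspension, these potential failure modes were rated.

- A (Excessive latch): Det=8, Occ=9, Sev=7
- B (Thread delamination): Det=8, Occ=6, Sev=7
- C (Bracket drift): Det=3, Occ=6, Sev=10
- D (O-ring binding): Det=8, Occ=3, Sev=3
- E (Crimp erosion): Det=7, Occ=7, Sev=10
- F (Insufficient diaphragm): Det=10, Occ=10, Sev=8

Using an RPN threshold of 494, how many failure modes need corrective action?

2

RPN = Severity × Occurrence × Detection:
  A: 7 × 9 × 8 = 504
  B: 7 × 6 × 8 = 336
  C: 10 × 6 × 3 = 180
  D: 3 × 3 × 8 = 72
  E: 10 × 7 × 7 = 490
  F: 8 × 10 × 10 = 800
Modes with RPN ≥ 494: A (504), F (800) → 2.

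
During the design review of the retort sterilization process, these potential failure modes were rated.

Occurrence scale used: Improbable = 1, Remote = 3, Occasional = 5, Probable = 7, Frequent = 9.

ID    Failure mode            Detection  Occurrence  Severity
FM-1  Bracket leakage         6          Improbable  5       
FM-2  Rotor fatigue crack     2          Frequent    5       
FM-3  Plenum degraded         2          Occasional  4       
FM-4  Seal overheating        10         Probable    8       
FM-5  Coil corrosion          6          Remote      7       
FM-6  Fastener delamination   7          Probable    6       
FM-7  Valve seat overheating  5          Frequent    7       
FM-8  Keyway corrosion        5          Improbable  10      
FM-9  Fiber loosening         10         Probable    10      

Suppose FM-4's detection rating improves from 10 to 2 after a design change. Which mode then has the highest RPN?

RPN = Severity × Occurrence × Detection:
  FM-1: 5 × 1 × 6 = 30
  FM-2: 5 × 9 × 2 = 90
  FM-3: 4 × 5 × 2 = 40
  FM-4: 8 × 7 × 10 = 560
  FM-5: 7 × 3 × 6 = 126
  FM-6: 6 × 7 × 7 = 294
  FM-7: 7 × 9 × 5 = 315
  FM-8: 10 × 1 × 5 = 50
  FM-9: 10 × 7 × 10 = 700
After action: FM-4 → 8 × 7 × 2 = 112.
Revised RPNs: FM-9=700, FM-7=315, FM-6=294, FM-5=126, FM-4=112, FM-2=90, FM-8=50, FM-3=40, FM-1=30.
Highest is now FM-9 (700).

FM-9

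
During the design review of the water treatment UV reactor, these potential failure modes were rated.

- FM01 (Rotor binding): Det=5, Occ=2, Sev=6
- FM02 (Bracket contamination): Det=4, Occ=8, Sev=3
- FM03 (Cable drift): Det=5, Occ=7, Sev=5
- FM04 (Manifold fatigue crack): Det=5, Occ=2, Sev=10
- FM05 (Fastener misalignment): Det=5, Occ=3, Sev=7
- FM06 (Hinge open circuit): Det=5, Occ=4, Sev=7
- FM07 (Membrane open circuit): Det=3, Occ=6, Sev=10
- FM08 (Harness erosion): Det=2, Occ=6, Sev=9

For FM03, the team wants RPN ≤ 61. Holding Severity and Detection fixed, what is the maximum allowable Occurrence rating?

2

FM03: S=5, O=7, D=5 → current RPN = 175.
Fixed product = 25. Need 25 × O ≤ 61, so O ≤ 61/25 = 2.44.
Maximum integer Occurrence rating = 2 (gives RPN 50; O=3 would give 75 > 61).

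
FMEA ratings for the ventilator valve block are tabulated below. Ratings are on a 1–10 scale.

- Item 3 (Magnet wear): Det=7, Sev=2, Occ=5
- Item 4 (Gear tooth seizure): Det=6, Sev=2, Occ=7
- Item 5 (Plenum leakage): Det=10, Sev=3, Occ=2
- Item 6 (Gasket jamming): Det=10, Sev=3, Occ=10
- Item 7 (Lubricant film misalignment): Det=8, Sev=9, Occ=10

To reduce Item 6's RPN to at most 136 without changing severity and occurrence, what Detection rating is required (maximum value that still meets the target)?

Item 6: S=3, O=10, D=10 → current RPN = 300.
Fixed product = 30. Need 30 × D ≤ 136, so D ≤ 136/30 = 4.53.
Maximum integer Detection rating = 4 (gives RPN 120; D=5 would give 150 > 136).

4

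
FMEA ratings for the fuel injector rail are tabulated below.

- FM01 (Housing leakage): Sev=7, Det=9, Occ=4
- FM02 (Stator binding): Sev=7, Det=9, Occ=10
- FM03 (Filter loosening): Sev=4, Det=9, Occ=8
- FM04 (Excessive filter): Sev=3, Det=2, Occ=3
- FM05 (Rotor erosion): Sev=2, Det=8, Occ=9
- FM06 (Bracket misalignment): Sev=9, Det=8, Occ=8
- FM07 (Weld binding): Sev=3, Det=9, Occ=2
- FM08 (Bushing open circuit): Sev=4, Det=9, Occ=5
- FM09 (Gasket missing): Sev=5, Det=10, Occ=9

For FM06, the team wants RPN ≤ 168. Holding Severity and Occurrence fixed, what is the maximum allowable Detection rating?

2

FM06: S=9, O=8, D=8 → current RPN = 576.
Fixed product = 72. Need 72 × D ≤ 168, so D ≤ 168/72 = 2.33.
Maximum integer Detection rating = 2 (gives RPN 144; D=3 would give 216 > 168).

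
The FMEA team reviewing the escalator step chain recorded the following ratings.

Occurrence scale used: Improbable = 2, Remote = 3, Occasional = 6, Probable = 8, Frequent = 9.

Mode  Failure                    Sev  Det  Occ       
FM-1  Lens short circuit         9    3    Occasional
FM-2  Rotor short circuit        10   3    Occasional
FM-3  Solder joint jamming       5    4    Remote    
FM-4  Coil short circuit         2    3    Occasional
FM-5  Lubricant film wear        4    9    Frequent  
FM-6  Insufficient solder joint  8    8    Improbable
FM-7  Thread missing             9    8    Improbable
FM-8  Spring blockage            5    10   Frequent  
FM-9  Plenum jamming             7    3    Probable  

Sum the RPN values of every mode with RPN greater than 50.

1616

RPN = Severity × Occurrence × Detection:
  FM-1: 9 × 6 × 3 = 162
  FM-2: 10 × 6 × 3 = 180
  FM-3: 5 × 3 × 4 = 60
  FM-4: 2 × 6 × 3 = 36
  FM-5: 4 × 9 × 9 = 324
  FM-6: 8 × 2 × 8 = 128
  FM-7: 9 × 2 × 8 = 144
  FM-8: 5 × 9 × 10 = 450
  FM-9: 7 × 8 × 3 = 168
RPN > 50: FM-1 (162), FM-2 (180), FM-3 (60), FM-5 (324), FM-6 (128), FM-7 (144), FM-8 (450), FM-9 (168).
Sum: 162 + 180 + 60 + 324 + 128 + 144 + 450 + 168 = 1616.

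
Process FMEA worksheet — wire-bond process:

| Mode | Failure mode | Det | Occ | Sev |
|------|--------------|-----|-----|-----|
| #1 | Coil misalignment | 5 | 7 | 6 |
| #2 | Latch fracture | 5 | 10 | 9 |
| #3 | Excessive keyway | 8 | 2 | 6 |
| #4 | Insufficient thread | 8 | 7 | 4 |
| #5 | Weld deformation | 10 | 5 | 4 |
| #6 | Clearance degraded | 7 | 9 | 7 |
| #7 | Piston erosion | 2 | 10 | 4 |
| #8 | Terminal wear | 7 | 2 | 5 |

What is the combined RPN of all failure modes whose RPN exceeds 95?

RPN = Severity × Occurrence × Detection:
  #1: 6 × 7 × 5 = 210
  #2: 9 × 10 × 5 = 450
  #3: 6 × 2 × 8 = 96
  #4: 4 × 7 × 8 = 224
  #5: 4 × 5 × 10 = 200
  #6: 7 × 9 × 7 = 441
  #7: 4 × 10 × 2 = 80
  #8: 5 × 2 × 7 = 70
RPN > 95: #1 (210), #2 (450), #3 (96), #4 (224), #5 (200), #6 (441).
Sum: 210 + 450 + 96 + 224 + 200 + 441 = 1621.

1621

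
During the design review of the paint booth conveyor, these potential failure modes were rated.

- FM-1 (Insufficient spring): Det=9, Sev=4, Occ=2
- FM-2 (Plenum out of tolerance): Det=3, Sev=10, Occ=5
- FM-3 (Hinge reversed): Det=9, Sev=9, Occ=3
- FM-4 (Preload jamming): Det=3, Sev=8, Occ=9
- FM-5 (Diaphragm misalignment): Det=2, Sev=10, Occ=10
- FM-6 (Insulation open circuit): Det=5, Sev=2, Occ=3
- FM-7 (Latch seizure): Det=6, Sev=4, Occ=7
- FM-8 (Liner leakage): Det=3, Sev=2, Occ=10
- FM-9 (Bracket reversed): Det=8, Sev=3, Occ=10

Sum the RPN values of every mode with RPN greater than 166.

1067

RPN = Severity × Occurrence × Detection:
  FM-1: 4 × 2 × 9 = 72
  FM-2: 10 × 5 × 3 = 150
  FM-3: 9 × 3 × 9 = 243
  FM-4: 8 × 9 × 3 = 216
  FM-5: 10 × 10 × 2 = 200
  FM-6: 2 × 3 × 5 = 30
  FM-7: 4 × 7 × 6 = 168
  FM-8: 2 × 10 × 3 = 60
  FM-9: 3 × 10 × 8 = 240
RPN > 166: FM-3 (243), FM-4 (216), FM-5 (200), FM-7 (168), FM-9 (240).
Sum: 243 + 216 + 200 + 168 + 240 = 1067.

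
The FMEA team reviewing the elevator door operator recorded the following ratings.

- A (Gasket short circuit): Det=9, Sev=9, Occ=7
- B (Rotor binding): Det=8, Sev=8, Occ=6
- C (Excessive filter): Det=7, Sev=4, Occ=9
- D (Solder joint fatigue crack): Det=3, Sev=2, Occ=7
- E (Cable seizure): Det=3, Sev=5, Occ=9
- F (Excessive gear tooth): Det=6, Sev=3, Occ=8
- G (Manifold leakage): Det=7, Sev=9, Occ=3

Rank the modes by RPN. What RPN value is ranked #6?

RPN = Severity × Occurrence × Detection:
  A: 9 × 7 × 9 = 567
  B: 8 × 6 × 8 = 384
  C: 4 × 9 × 7 = 252
  D: 2 × 7 × 3 = 42
  E: 5 × 9 × 3 = 135
  F: 3 × 8 × 6 = 144
  G: 9 × 3 × 7 = 189
Sorted descending: 567, 384, 252, 189, 144, 135, 42.
The sixth-highest RPN is 135 (E).

135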